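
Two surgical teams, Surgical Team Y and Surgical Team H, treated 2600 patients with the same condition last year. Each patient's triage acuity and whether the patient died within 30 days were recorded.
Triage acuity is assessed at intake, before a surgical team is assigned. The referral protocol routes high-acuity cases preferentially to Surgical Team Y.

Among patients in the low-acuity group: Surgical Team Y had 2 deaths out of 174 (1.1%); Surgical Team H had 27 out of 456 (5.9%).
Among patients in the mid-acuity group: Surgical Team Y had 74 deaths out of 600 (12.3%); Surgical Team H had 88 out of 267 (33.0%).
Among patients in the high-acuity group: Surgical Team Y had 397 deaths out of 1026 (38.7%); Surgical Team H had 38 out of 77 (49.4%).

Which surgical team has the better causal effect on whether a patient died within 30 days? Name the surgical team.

Surgical Team Y

The triage acuity-specific comparison favours Surgical Team Y throughout, but the pooled figures favour Surgical Team H. The question is whether to condition on triage acuity.
The imbalance in triage acuity arose from how patients were allocated, not from anything the surgical team did; and triage acuity independently affects the outcome. The pooled gap is confounded — condition on triage acuity.
Within each level — low-acuity: 1.1% vs 5.9%; mid-acuity: 12.3% vs 33.0%; high-acuity: 38.7% vs 49.4% — Surgical Team Y is lower every time.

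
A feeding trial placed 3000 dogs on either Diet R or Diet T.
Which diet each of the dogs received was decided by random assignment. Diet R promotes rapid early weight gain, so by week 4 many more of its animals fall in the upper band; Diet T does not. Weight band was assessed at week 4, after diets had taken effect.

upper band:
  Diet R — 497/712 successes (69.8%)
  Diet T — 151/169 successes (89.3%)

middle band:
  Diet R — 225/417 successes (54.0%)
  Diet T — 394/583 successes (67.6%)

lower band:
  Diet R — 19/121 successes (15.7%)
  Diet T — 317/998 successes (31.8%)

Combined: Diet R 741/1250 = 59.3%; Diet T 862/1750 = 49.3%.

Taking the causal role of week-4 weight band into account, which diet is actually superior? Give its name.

Stratifying would compare diets among dogs the diets themselves sorted into week-4 weight band groups — a form of selection on an intermediate. The unconditioned pooled rates give the total causal effect.
Pooled: Diet R 59.3% vs Diet T 49.3%; Diet R is higher overall.

Diet R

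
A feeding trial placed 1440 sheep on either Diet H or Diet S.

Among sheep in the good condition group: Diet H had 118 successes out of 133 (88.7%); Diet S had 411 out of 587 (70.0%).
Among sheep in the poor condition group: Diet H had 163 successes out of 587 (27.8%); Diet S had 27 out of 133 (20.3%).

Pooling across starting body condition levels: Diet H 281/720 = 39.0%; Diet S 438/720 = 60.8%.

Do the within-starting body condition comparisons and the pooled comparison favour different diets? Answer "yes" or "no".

yes

Within each starting body condition level (good condition 88.7% vs 70.0%; poor condition 27.8% vs 20.3%), Diet H has the higher rate every time. Pooled: 39.0% vs 60.8% — Diet S has the higher rate overall. The two comparisons disagree.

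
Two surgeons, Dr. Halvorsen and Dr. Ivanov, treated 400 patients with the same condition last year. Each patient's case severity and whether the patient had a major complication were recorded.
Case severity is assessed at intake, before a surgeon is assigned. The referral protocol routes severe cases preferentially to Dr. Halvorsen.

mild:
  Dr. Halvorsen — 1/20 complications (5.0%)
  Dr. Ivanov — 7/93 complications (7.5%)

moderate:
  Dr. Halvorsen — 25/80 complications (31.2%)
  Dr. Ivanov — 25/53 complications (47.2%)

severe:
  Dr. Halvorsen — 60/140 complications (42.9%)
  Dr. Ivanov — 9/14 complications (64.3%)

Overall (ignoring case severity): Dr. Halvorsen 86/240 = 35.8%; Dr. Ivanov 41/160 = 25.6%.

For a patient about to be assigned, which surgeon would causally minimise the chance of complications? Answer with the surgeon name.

Case severity is set before the surgeon has any effect — it is not caused by the surgeon — and it independently drives the outcome. That makes it a confounder, so the causal comparison is within case severity levels.
Within each level — mild: 5.0% vs 7.5%; moderate: 31.2% vs 47.2%; severe: 42.9% vs 64.3% — Dr. Halvorsen is lower every time.

Dr. Halvorsen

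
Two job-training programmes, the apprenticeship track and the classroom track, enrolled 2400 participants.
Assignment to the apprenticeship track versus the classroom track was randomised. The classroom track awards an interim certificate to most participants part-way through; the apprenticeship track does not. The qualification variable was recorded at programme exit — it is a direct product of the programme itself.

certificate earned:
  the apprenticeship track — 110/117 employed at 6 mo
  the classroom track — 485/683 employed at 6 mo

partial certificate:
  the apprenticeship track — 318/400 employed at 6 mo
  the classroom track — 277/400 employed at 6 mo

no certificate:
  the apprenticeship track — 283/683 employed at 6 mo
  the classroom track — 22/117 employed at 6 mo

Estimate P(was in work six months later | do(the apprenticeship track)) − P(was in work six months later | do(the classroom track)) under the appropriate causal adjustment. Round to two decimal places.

Qualification attained during the programme here is a post-treatment variable shaped by the programme; conditioning on it would introduce bias rather than remove it. The overall comparison is the causal one.
The causal difference is the pooled difference: 0.593 − 0.653 = -0.061.

-0.06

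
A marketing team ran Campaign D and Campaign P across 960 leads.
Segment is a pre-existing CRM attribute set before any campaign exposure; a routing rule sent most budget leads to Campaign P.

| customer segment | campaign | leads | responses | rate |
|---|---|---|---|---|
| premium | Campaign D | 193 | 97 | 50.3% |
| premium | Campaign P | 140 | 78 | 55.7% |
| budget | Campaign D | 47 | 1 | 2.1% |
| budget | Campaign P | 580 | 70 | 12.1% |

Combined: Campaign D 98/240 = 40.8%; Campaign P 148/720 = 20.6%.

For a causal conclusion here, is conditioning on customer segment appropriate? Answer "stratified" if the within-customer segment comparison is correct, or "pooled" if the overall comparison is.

stratified

The imbalance in customer segment arose from how leads were allocated, not from anything the campaign did; and customer segment independently affects the outcome. The pooled gap is confounded — condition on customer segment.
Within each level — premium: 50.3% vs 55.7%; budget: 2.1% vs 12.1% — Campaign P is higher every time.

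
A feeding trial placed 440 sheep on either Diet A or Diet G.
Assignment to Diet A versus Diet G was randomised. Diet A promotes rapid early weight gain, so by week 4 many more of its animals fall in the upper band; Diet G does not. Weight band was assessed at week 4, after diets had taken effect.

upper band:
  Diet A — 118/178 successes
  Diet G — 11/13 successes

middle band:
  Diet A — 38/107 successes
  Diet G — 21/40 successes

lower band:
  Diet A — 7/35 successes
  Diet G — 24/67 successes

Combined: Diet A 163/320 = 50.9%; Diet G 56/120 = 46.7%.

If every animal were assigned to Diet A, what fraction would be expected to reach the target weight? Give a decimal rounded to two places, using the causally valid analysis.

0.51

The distribution of week-4 weight band is itself part of what the diet does — it is an intermediate outcome. Holding it fixed would remove that part of the effect; the total effect is the pooled difference.
So P(outcome | do(Diet A)) is just the pooled rate for Diet A: 163/320 = 0.509.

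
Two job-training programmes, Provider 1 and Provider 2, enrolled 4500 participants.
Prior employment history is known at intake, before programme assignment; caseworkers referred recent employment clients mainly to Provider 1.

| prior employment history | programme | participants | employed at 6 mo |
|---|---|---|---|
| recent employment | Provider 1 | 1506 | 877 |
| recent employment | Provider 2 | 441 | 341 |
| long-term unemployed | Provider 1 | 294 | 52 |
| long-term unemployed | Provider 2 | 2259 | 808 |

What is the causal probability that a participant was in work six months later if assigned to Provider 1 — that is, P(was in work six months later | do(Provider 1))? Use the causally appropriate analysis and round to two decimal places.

0.35

Nothing the programme does changes prior employment history; the imbalance is an allocation artefact. With prior employment history also predicting the outcome, the pooled figure is confounded, and the within-stratum comparison is the causal one.
Standardising Provider 1 to the population prior employment history mix: 0.433·877/1506 + 0.567·52/294 = 0.352.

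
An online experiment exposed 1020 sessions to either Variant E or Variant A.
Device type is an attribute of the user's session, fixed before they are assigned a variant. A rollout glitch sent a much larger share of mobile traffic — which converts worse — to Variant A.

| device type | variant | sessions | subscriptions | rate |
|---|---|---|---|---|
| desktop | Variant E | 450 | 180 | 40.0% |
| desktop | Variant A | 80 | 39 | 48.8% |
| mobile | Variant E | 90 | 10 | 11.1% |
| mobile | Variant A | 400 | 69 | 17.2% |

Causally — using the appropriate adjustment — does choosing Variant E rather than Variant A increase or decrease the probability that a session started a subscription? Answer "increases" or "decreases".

The stratified and pooled comparisons disagree (Variant A wins within each device type; Variant E wins overall), so the answer turns on the causal role of device type.
Here device type is a common cause — it drives both which variant a case falls under and the outcome. The crude comparison mixes populations; the stratum-specific rates are the causally relevant ones.
Within each level — desktop: 40.0% vs 48.8%; mobile: 11.1% vs 17.2% — Variant A is higher every time.

decreases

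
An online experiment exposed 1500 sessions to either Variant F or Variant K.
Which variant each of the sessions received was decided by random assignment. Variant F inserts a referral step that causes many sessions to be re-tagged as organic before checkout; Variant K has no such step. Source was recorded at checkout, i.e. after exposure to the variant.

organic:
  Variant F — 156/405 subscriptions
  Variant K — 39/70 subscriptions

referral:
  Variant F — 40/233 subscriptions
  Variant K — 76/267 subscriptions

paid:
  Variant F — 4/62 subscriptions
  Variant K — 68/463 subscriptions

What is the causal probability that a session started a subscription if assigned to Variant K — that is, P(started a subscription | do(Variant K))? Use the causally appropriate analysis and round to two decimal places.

Stratifying would compare variants among sessions the variants themselves sorted into traffic source groups — a form of selection on an intermediate. The unconditioned pooled rates give the total causal effect.
So P(outcome | do(Variant K)) is just the pooled rate for Variant K: 183/800 = 0.229.

0.23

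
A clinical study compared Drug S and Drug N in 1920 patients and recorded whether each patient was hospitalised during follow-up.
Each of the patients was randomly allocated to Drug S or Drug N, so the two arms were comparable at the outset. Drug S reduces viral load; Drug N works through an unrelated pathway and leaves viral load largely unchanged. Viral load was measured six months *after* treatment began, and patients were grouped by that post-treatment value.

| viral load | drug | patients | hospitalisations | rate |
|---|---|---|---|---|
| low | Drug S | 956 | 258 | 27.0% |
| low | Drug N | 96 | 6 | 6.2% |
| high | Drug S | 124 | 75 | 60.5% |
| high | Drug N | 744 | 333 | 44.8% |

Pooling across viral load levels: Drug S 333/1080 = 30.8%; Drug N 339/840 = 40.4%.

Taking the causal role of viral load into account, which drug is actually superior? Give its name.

Drug S

Viral load is recorded after the drug and is itself shifted by it — it sits on the causal path from drug to outcome. Conditioning on a mediator would strip out part of the effect we want; the pooled comparison gives the total causal effect.
Pooled: Drug S 30.8% vs Drug N 40.4%; Drug S is lower overall.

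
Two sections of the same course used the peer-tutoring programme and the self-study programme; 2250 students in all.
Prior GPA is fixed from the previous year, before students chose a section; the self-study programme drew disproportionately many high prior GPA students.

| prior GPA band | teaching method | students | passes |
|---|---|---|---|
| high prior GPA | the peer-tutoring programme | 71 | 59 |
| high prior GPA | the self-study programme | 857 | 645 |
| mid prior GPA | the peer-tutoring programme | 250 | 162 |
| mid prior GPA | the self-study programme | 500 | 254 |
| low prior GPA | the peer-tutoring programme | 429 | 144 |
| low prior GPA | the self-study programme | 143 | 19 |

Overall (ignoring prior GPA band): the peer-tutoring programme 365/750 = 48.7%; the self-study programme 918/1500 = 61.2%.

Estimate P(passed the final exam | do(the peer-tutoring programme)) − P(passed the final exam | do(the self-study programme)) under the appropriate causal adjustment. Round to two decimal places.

+0.13

Prior GPA band differs across teaching methods for reasons unrelated to any effect of the teaching method itself, and it separately predicts the outcome — a classic confounder. We must compare within prior GPA band levels.
Adjusting over the population distribution of prior GPA band: 0.412·(0.831−0.753) + 0.333·(0.648−0.508) + 0.254·(0.336−0.133) = +0.131.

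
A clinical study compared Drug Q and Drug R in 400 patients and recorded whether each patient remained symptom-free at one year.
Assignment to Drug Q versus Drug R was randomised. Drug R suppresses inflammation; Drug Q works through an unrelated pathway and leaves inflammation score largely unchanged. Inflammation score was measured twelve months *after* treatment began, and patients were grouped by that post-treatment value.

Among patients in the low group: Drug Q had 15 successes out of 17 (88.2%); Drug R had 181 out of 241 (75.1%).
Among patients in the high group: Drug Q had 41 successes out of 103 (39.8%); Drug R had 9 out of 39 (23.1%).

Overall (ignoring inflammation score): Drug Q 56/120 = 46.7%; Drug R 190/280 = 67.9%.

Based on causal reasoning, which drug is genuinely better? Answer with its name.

Drug R

Inflammation score lies on the pathway drug → inflammation score → outcome, so adjusting for it blocks the indirect effect. For the total causal effect of drug, use the unadjusted pooled rates.
Pooled: Drug Q 46.7% vs Drug R 67.9%; Drug R is higher overall.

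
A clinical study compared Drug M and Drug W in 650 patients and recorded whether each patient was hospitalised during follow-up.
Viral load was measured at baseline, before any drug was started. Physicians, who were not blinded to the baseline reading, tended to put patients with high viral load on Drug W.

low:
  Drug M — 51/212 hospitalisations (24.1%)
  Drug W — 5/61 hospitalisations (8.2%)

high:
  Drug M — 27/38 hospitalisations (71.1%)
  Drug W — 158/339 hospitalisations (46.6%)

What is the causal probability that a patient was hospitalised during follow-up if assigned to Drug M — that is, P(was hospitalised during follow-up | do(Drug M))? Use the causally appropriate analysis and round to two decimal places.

0.51

Drug W is lower inside every viral load stratum but Drug M is lower in aggregate. Whether to stratify depends on how viral load relates to the drug.
Viral load differs across drugs for reasons unrelated to any effect of the drug itself, and it separately predicts the outcome — a classic confounder. We must compare within viral load levels.
Standardising Drug M to the population viral load mix: 0.420·51/212 + 0.580·27/38 = 0.513.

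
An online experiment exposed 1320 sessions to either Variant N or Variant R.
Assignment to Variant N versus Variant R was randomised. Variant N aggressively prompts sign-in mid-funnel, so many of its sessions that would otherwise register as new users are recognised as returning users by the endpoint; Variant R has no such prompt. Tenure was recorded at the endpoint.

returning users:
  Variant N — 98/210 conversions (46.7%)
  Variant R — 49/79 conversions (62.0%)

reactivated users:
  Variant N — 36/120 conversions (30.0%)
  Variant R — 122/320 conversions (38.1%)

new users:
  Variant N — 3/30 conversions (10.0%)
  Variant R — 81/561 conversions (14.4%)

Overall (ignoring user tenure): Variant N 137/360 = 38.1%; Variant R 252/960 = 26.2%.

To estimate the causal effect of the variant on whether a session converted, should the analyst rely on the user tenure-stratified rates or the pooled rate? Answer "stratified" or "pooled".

pooled

User tenure here is a post-treatment variable shaped by the variant; conditioning on it would introduce bias rather than remove it. The overall comparison is the causal one.
Pooled: Variant N 38.1% vs Variant R 26.2%; Variant N is higher overall.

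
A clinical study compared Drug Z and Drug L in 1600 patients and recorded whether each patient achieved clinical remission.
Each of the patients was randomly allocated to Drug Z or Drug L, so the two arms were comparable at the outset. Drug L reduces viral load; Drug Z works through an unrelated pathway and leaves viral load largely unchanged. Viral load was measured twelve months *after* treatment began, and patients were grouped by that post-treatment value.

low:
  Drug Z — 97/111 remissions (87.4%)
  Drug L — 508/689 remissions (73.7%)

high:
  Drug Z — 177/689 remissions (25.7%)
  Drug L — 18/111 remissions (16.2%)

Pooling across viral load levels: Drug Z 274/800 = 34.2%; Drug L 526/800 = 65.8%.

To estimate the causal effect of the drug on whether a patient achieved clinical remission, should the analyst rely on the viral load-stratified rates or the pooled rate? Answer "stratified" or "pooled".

The distribution of viral load is itself part of what the drug does — it is an intermediate outcome. Holding it fixed would remove that part of the effect; the total effect is the pooled difference.
Pooled: Drug Z 34.2% vs Drug L 65.8%; Drug L is higher overall.

pooled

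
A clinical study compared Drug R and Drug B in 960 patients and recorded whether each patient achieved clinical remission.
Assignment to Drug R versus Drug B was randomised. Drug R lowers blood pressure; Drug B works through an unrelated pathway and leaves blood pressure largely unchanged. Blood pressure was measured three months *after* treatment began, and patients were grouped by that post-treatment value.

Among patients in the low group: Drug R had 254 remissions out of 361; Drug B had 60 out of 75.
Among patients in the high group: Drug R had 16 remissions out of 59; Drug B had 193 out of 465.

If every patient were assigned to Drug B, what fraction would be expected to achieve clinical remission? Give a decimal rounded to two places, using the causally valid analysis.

0.47

Blood pressure is recorded after the drug and is itself shifted by it — it sits on the causal path from drug to outcome. Conditioning on a mediator would strip out part of the effect we want; the pooled comparison gives the total causal effect.
So P(outcome | do(Drug B)) is just the pooled rate for Drug B: 253/540 = 0.469.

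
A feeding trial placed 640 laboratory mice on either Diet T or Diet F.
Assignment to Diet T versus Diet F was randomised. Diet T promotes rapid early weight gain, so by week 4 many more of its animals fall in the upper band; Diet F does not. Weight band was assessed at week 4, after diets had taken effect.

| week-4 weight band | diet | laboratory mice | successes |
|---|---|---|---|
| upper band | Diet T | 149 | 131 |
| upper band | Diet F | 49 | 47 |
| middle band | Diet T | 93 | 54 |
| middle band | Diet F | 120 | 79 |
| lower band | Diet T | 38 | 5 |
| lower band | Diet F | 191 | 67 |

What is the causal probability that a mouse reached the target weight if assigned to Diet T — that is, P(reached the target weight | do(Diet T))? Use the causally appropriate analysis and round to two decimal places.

The stratified and pooled comparisons disagree (Diet F wins within each week-4 weight band; Diet T wins overall), so the answer turns on the causal role of week-4 weight band.
Week-4 weight band lies on the pathway diet → week-4 weight band → outcome, so adjusting for it blocks the indirect effect. For the total causal effect of diet, use the unadjusted pooled rates.
So P(outcome | do(Diet T)) is just the pooled rate for Diet T: 190/280 = 0.679.

0.68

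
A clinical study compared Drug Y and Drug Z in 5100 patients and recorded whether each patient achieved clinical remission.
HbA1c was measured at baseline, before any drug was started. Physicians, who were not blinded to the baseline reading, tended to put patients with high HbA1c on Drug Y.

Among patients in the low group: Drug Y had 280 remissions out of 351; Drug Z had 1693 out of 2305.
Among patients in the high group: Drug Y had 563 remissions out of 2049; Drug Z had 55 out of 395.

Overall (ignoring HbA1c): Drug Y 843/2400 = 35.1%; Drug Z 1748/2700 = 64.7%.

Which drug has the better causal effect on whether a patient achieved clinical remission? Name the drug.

Nothing the drug does changes HbA1c; the imbalance is an allocation artefact. With HbA1c also predicting the outcome, the pooled figure is confounded, and the within-stratum comparison is the causal one.
Within each level — low: 79.8% vs 73.4%; high: 27.5% vs 13.9% — Drug Y is higher every time.

Drug Y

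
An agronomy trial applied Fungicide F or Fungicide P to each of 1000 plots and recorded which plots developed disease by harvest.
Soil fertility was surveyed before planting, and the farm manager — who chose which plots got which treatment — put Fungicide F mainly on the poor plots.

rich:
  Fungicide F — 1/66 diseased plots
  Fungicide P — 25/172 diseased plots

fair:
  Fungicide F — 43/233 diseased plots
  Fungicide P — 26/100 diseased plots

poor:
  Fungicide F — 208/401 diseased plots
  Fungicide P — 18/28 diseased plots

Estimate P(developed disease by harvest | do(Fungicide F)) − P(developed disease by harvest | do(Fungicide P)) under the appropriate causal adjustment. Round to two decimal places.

-0.11

Here soil fertility is a common cause — it drives both which fungicide a case falls under and the outcome. The crude comparison mixes populations; the stratum-specific rates are the causally relevant ones.
Adjusting over the population distribution of soil fertility: 0.238·(0.015−0.145) + 0.333·(0.185−0.260) + 0.429·(0.519−0.643) = -0.109.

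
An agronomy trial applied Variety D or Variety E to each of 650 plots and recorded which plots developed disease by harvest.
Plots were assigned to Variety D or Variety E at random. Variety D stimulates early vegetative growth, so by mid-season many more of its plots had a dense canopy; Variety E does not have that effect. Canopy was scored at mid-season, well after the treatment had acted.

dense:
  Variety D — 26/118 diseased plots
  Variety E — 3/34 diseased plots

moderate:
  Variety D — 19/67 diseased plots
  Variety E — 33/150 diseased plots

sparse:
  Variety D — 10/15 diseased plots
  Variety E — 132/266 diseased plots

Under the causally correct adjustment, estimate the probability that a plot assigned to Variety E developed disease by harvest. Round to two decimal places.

0.37

The stratified and pooled comparisons disagree (Variety E wins within each mid-season canopy; Variety D wins overall), so the answer turns on the causal role of mid-season canopy.
Mid-season canopy is recorded after the variety and is itself shifted by it — it sits on the causal path from variety to outcome. Conditioning on a mediator would strip out part of the effect we want; the pooled comparison gives the total causal effect.
So P(outcome | do(Variety E)) is just the pooled rate for Variety E: 168/450 = 0.373.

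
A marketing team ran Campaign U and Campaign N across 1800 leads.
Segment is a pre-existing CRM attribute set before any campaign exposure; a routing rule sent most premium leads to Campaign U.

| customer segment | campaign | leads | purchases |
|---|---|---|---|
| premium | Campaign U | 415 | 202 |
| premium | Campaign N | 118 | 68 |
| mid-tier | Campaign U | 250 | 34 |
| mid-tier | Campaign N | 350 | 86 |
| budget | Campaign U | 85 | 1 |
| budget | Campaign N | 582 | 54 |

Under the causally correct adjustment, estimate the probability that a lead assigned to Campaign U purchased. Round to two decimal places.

0.19

Nothing the campaign does changes customer segment; the imbalance is an allocation artefact. With customer segment also predicting the outcome, the pooled figure is confounded, and the within-stratum comparison is the causal one.
Standardising Campaign U to the population customer segment mix: 0.296·202/415 + 0.333·34/250 + 0.371·1/85 = 0.194.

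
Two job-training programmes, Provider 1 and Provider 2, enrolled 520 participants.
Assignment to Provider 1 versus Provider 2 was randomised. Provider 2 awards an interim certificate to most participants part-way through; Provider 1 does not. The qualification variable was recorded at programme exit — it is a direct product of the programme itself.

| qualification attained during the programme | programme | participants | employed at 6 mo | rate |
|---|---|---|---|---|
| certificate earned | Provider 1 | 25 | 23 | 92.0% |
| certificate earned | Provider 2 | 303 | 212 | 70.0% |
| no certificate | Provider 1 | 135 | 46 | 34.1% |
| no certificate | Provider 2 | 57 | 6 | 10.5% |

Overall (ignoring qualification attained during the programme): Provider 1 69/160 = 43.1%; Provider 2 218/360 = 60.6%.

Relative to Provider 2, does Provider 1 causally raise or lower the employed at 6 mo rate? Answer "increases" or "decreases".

Qualification attained during the programme here is a post-treatment variable shaped by the programme; conditioning on it would introduce bias rather than remove it. The overall comparison is the causal one.
Pooled: Provider 1 43.1% vs Provider 2 60.6%; Provider 2 is higher overall.

decreases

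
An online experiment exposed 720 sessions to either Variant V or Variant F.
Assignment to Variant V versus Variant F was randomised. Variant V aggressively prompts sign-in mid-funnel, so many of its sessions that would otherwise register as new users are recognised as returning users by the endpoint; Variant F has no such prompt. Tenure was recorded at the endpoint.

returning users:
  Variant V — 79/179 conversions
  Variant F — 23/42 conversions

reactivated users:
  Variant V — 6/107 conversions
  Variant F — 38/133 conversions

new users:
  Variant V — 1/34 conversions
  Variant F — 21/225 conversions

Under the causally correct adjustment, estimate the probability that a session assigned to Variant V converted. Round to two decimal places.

Because the variant influences user tenure, user tenure is a post-treatment mediator, not a confounder. Stratifying on it would bias the estimate; the causal effect is the crude pooled difference.
So P(outcome | do(Variant V)) is just the pooled rate for Variant V: 86/320 = 0.269.

0.27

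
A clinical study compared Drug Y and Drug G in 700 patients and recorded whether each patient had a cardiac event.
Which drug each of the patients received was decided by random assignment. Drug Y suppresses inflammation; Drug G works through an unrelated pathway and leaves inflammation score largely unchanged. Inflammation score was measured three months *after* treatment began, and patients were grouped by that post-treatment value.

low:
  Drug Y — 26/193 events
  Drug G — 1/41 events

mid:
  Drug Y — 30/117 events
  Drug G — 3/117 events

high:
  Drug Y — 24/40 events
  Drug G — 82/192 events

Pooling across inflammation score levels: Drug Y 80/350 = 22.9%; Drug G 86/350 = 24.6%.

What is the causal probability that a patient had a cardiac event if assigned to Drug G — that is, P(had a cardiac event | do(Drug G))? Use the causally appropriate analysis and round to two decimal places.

0.25

Inflammation score lies on the pathway drug → inflammation score → outcome, so adjusting for it blocks the indirect effect. For the total causal effect of drug, use the unadjusted pooled rates.
So P(outcome | do(Drug G)) is just the pooled rate for Drug G: 86/350 = 0.246.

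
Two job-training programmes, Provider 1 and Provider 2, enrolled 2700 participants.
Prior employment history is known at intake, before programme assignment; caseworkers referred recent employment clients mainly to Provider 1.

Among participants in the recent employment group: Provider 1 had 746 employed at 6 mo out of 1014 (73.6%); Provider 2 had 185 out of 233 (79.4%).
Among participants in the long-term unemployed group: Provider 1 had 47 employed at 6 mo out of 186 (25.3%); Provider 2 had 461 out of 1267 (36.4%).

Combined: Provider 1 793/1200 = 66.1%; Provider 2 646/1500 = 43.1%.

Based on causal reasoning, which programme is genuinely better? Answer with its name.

Within every prior employment history level Provider 2 has the higher rate, yet pooled Provider 1 does — Simpson's reversal.
Nothing the programme does changes prior employment history; the imbalance is an allocation artefact. With prior employment history also predicting the outcome, the pooled figure is confounded, and the within-stratum comparison is the causal one.
Within each level — recent employment: 73.6% vs 79.4%; long-term unemployed: 25.3% vs 36.4% — Provider 2 is higher every time.

Provider 2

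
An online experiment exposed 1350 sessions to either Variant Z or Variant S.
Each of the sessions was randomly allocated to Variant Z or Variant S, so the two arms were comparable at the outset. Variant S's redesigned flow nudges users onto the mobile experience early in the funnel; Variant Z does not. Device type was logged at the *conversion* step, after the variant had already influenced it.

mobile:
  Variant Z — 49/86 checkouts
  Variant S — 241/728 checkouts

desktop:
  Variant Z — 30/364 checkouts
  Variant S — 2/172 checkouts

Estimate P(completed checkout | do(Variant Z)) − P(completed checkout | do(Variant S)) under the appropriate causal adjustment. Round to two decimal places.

-0.09

The distribution of device type is itself part of what the variant does — it is an intermediate outcome. Holding it fixed would remove that part of the effect; the total effect is the pooled difference.
The causal difference is the pooled difference: 0.176 − 0.270 = -0.094.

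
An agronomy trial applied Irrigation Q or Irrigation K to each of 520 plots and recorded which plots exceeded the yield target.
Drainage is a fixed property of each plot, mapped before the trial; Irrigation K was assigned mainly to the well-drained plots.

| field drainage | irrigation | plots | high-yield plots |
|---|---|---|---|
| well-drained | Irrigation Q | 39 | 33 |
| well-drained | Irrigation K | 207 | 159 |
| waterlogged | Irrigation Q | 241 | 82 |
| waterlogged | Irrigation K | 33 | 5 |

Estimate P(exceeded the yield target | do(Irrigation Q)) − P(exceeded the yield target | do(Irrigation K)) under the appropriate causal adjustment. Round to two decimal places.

+0.14

Within every field drainage level Irrigation Q has the higher rate, yet pooled Irrigation K does — Simpson's reversal.
Here field drainage is a common cause — it drives both which irrigation a case falls under and the outcome. The crude comparison mixes populations; the stratum-specific rates are the causally relevant ones.
Adjusting over the population distribution of field drainage: 0.473·(0.846−0.768) + 0.527·(0.340−0.152) = +0.136.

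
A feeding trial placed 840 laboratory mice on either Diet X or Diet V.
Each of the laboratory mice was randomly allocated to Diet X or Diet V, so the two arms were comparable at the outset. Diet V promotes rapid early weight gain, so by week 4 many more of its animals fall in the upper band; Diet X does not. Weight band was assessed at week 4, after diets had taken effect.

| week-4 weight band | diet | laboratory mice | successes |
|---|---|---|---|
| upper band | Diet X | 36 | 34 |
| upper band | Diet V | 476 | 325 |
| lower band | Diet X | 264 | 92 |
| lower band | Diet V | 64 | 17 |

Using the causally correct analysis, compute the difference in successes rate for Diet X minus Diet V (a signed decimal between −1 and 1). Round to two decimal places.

-0.21

The week-4 weight band-specific comparison favours Diet X throughout, but the pooled figures favour Diet V. The question is whether to condition on week-4 weight band.
The distribution of week-4 weight band is itself part of what the diet does — it is an intermediate outcome. Holding it fixed would remove that part of the effect; the total effect is the pooled difference.
The causal difference is the pooled difference: 0.420 − 0.633 = -0.213.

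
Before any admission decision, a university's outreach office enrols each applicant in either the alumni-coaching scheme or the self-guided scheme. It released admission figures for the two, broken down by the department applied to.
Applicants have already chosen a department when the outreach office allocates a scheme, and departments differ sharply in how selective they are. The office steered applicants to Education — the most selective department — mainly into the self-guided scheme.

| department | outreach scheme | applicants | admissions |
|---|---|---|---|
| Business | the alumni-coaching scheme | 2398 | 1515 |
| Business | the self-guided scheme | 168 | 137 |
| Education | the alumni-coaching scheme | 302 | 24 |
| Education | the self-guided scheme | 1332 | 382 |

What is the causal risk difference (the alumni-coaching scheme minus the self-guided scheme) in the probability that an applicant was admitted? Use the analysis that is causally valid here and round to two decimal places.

Here department is a common cause — it drives both which outreach scheme a case falls under and the outcome. The crude comparison mixes populations; the stratum-specific rates are the causally relevant ones.
Adjusting over the population distribution of department: 0.611·(0.632−0.815) + 0.389·(0.079−0.287) = -0.193.

-0.19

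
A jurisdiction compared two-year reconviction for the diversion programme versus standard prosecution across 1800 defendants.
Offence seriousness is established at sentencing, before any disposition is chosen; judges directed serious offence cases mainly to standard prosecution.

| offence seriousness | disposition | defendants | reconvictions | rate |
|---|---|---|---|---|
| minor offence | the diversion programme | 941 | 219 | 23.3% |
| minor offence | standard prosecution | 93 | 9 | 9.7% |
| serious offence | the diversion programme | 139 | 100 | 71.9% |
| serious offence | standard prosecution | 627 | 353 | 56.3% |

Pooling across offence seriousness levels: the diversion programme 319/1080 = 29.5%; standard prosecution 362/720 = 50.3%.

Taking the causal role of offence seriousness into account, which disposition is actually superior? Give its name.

The stratified and pooled comparisons disagree (standard prosecution wins within each offence seriousness; the diversion programme wins overall), so the answer turns on the causal role of offence seriousness.
The imbalance in offence seriousness arose from how defendants were allocated, not from anything the disposition did; and offence seriousness independently affects the outcome. The pooled gap is confounded — condition on offence seriousness.
Within each level — minor offence: 23.3% vs 9.7%; serious offence: 71.9% vs 56.3% — standard prosecution is lower every time.

standard prosecution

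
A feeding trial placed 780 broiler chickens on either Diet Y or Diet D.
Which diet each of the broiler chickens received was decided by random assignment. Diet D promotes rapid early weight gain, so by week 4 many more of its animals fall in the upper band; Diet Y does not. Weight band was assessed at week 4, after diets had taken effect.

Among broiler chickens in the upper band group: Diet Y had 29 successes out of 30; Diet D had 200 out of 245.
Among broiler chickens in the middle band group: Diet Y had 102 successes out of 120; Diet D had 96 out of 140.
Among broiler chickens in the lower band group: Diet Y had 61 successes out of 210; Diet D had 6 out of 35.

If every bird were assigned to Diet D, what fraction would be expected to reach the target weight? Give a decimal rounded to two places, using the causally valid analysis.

Within every week-4 weight band level Diet Y has the higher rate, yet pooled Diet D does — Simpson's reversal.
The distribution of week-4 weight band is itself part of what the diet does — it is an intermediate outcome. Holding it fixed would remove that part of the effect; the total effect is the pooled difference.
So P(outcome | do(Diet D)) is just the pooled rate for Diet D: 302/420 = 0.719.

0.72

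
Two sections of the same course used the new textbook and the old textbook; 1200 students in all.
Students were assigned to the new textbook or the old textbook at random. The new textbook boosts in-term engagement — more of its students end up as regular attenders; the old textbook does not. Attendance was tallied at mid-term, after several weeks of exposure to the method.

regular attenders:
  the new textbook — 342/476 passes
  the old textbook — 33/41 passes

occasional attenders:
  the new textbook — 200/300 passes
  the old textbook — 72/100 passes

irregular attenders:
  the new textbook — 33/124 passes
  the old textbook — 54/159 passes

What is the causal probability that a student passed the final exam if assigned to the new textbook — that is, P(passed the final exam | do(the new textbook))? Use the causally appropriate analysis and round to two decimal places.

Mid-term attendance is recorded after the teaching method and is itself shifted by it — it sits on the causal path from teaching method to outcome. Conditioning on a mediator would strip out part of the effect we want; the pooled comparison gives the total causal effect.
So P(outcome | do(the new textbook)) is just the pooled rate for the new textbook: 575/900 = 0.639.

0.64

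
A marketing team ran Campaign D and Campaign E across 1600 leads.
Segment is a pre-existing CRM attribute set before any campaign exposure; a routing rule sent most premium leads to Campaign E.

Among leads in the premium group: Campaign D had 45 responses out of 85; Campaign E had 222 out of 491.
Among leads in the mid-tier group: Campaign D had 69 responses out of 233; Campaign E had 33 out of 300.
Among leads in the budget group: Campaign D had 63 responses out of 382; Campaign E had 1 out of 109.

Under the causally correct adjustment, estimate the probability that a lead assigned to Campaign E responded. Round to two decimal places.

0.20

Customer segment differs across campaigns for reasons unrelated to any effect of the campaign itself, and it separately predicts the outcome — a classic confounder. We must compare within customer segment levels.
Standardising Campaign E to the population customer segment mix: 0.360·222/491 + 0.333·33/300 + 0.307·1/109 = 0.202.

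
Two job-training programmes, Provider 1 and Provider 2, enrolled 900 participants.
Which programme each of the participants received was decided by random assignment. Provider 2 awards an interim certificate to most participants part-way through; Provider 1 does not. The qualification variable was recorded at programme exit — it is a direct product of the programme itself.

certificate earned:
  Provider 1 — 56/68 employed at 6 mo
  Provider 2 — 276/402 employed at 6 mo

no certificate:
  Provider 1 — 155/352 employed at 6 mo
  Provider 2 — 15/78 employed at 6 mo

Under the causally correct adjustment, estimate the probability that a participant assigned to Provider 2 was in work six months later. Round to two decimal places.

Provider 1 is higher inside every qualification attained during the programme stratum but Provider 2 is higher in aggregate. Whether to stratify depends on how qualification attained during the programme relates to the programme.
Stratifying would compare programmes among participants the programmes themselves sorted into qualification attained during the programme groups — a form of selection on an intermediate. The unconditioned pooled rates give the total causal effect.
So P(outcome | do(Provider 2)) is just the pooled rate for Provider 2: 291/480 = 0.606.

0.61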